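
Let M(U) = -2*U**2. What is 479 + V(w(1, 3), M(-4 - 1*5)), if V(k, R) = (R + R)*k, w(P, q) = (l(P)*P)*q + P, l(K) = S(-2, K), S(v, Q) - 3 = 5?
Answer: -7621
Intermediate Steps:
S(v, Q) = 8 (S(v, Q) = 3 + 5 = 8)
l(K) = 8
w(P, q) = P + 8*P*q (w(P, q) = (8*P)*q + P = 8*P*q + P = P + 8*P*q)
V(k, R) = 2*R*k (V(k, R) = (2*R)*k = 2*R*k)
479 + V(w(1, 3), M(-4 - 1*5)) = 479 + 2*(-2*(-4 - 1*5)**2)*(1*(1 + 8*3)) = 479 + 2*(-2*(-4 - 5)**2)*(1*(1 + 24)) = 479 + 2*(-2*(-9)**2)*(1*25) = 479 + 2*(-2*81)*25 = 479 + 2*(-162)*25 = 479 - 8100 = -7621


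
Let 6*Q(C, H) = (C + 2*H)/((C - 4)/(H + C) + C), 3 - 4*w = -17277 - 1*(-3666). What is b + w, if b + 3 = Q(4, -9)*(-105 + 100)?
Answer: 40841/12 ≈ 3403.4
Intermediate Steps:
w = 6807/2 (w = ¾ - (-17277 - 1*(-3666))/4 = ¾ - (-17277 + 3666)/4 = ¾ - ¼*(-13611) = ¾ + 13611/4 = 6807/2 ≈ 3403.5)
Q(C, H) = (C + 2*H)/(6*(C + (-4 + C)/(C + H))) (Q(C, H) = ((C + 2*H)/((C - 4)/(H + C) + C))/6 = ((C + 2*H)/((-4 + C)/(C + H) + C))/6 = ((C + 2*H)/(C + (-4 + C)/(C + H)))/6 = (C + 2*H)/(6*(C + (-4 + C)/(C + H))))
b = -1/12 (b = -3 + (((⅓)*(-9)² + (⅙)*4² + (½)*4*(-9))/(-4 + 4 + 4² + 4*(-9)))*(-105 + 100) = -3 + (((⅓)*81 + (⅙)*16 - 18)/(-4 + 4 + 16 - 36))*(-5) = -3 + ((27 + 8/3 - 18)/(-20))*(-5) = -3 - 1/20*35/3*(-5) = -3 - 7/12*(-5) = -3 + 35/12 = -1/12 ≈ -0.083333)
b + w = -1/12 + 6807/2 = 40841/12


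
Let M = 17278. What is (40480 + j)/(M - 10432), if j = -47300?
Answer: -3410/3423 ≈ -0.99620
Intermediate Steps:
(40480 + j)/(M - 10432) = (40480 - 47300)/(17278 - 10432) = -6820/6846 = -6820*1/6846 = -3410/3423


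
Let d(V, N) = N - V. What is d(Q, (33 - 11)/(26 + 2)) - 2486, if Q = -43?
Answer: -34191/14 ≈ -2442.2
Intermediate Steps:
d(Q, (33 - 11)/(26 + 2)) - 2486 = ((33 - 11)/(26 + 2) - 1*(-43)) - 2486 = (22/28 + 43) - 2486 = (22*(1/28) + 43) - 2486 = (11/14 + 43) - 2486 = 613/14 - 2486 = -34191/14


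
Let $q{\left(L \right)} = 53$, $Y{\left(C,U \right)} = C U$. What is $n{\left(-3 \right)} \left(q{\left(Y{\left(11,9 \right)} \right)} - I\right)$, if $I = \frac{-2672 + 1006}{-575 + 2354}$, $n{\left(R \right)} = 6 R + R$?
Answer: $- \frac{671671}{593} \approx -1132.7$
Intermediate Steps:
$n{\left(R \right)} = 7 R$
$I = - \frac{1666}{1779} \approx -0.93648$
$n{\left(-3 \right)} \left(q{\left(Y{\left(11,9 \right)} \right)} - I\right) = 7 \left(-3\right) \left(53 - - \frac{1666}{1779}\right) = - 21 \left(53 + \frac{1666}{1779}\right) = \left(-21\right) \frac{95953}{1779} = - \frac{671671}{593}$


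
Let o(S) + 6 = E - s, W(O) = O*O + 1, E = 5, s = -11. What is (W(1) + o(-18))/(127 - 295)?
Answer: -1/14 ≈ -0.071429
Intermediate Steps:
W(O) = 1 + O² (W(O) = O² + 1 = 1 + O²)
o(S) = 10 (o(S) = -6 + (5 - 1*(-11)) = -6 + (5 + 11) = -6 + 16 = 10)
(W(1) + o(-18))/(127 - 295) = ((1 + 1²) + 10)/(127 - 295) = ((1 + 1) + 10)/(-168) = (2 + 10)*(-1/168) = 12*(-1/168) = -1/14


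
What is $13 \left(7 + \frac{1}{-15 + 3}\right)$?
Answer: $\frac{1079}{12} \approx 89.917$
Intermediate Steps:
$13 \left(7 + \frac{1}{-15 + 3}\right) = 13 \left(7 + \frac{1}{-12}\right) = 13 \left(7 - \frac{1}{12}\right) = 13 \cdot \frac{83}{12} = \frac{1079}{12}$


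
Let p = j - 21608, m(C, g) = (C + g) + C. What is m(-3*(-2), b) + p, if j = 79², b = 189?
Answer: -15166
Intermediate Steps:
m(C, g) = g + 2*C
j = 6241
p = -15367 (p = 6241 - 21608 = -15367)
m(-3*(-2), b) + p = (189 + 2*(-3*(-2))) - 15367 = (189 + 2*6) - 15367 = (189 + 12) - 15367 = 201 - 15367 = -15166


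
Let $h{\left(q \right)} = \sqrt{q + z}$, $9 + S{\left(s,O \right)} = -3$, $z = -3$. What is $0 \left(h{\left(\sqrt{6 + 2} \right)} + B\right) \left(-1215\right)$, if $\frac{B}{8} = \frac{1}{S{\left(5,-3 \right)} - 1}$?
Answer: $0$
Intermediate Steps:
$S{\left(s,O \right)} = -12$ ($S{\left(s,O \right)} = -9 - 3 = -12$)
$B = - \frac{8}{13}$ ($B = \frac{8}{-12 - 1} = \frac{8}{-13} = 8 \left(- \frac{1}{13}\right) = - \frac{8}{13} \approx -0.61539$)
$h{\left(q \right)} = \sqrt{-3 + q}$ ($h{\left(q \right)} = \sqrt{q - 3} = \sqrt{-3 + q}$)
$0 \left(h{\left(\sqrt{6 + 2} \right)} + B\right) \left(-1215\right) = 0 \left(\sqrt{-3 + \sqrt{6 + 2}} - \frac{8}{13}\right) \left(-1215\right) = 0 \left(\sqrt{-3 + \sqrt{8}} - \frac{8}{13}\right) \left(-1215\right) = 0 \left(\sqrt{-3 + 2 \sqrt{2}} - \frac{8}{13}\right) \left(-1215\right) = 0 \left(- \frac{8}{13} + \sqrt{-3 + 2 \sqrt{2}}\right) \left(-1215\right) = 0 \left(-1215\right) = 0$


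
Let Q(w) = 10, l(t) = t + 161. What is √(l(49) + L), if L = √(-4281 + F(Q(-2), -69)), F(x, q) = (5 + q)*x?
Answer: √(210 + I*√4921) ≈ 14.687 + 2.3882*I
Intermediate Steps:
l(t) = 161 + t
F(x, q) = x*(5 + q)
L = I*√4921 (L = √(-4281 + 10*(5 - 69)) = √(-4281 + 10*(-64)) = √(-4281 - 640) = √(-4921) = I*√4921 ≈ 70.15*I)
√(l(49) + L) = √((161 + 49) + I*√4921) = √(210 + I*√4921)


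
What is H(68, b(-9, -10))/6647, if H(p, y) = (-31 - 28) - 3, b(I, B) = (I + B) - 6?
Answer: -62/6647 ≈ -0.0093275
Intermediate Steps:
b(I, B) = -6 + B + I (b(I, B) = (B + I) - 6 = -6 + B + I)
H(p, y) = -62 (H(p, y) = -59 - 3 = -62)
H(68, b(-9, -10))/6647 = -62/6647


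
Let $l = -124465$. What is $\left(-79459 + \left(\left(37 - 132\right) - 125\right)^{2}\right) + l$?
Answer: $-155524$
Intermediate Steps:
$\left(-79459 + \left(\left(37 - 132\right) - 125\right)^{2}\right) + l = \left(-79459 + \left(\left(37 - 132\right) - 125\right)^{2}\right) - 124465 = \left(-79459 + \left(-95 - 125\right)^{2}\right) - 124465 = \left(-79459 + \left(-220\right)^{2}\right) - 124465 = \left(-79459 + 48400\right) - 124465 = -31059 - 124465 = -155524$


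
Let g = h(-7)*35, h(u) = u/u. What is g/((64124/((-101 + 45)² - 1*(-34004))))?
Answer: 324975/16031 ≈ 20.272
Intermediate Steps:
h(u) = 1
g = 35 (g = 1*35 = 35)
g/((64124/((-101 + 45)² - 1*(-34004)))) = 35/((64124/((-101 + 45)² - 1*(-34004)))) = 35/((64124/((-56)² + 34004))) = 35/((64124/(3136 + 34004))) = 35/((64124/37140)) = 35/((64124*(1/37140))) = 35/(16031/9285) = 35*(9285/16031) = 324975/16031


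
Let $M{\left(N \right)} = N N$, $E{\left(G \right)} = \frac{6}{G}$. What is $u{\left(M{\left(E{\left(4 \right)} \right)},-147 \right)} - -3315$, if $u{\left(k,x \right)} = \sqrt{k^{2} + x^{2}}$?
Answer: $3315 + \frac{15 \sqrt{1537}}{4} \approx 3462.0$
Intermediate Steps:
$M{\left(N \right)} = N^{2}$
$u{\left(M{\left(E{\left(4 \right)} \right)},-147 \right)} - -3315 = \sqrt{\left(\left(\frac{6}{4}\right)^{2}\right)^{2} + \left(-147\right)^{2}} - -3315 = \sqrt{\left(\left(6 \cdot \frac{1}{4}\right)^{2}\right)^{2} + 21609} + 3315 = \sqrt{\left(\left(\frac{3}{2}\right)^{2}\right)^{2} + 21609} + 3315 = \sqrt{\left(\frac{9}{4}\right)^{2} + 21609} + 3315 = \sqrt{\frac{81}{16} + 21609} + 3315 = \sqrt{\frac{345825}{16}} + 3315 = \frac{15 \sqrt{1537}}{4} + 3315 = 3315 + \frac{15 \sqrt{1537}}{4}$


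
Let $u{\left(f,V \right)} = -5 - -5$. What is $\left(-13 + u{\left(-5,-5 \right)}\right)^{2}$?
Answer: $169$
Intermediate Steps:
$u{\left(f,V \right)} = 0$ ($u{\left(f,V \right)} = -5 + 5 = 0$)
$\left(-13 + u{\left(-5,-5 \right)}\right)^{2} = \left(-13 + 0\right)^{2} = \left(-13\right)^{2} = 169$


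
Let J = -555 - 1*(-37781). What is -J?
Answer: -37226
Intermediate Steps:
J = 37226 (J = -555 + 37781 = 37226)
-J = -1*37226 = -37226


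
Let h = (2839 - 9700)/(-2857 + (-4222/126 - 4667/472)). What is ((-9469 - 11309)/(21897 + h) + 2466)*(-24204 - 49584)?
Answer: -38171611979522493472/209859588189 ≈ -1.8189e+8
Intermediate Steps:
h = 204018696/86246165 (h = -6861/(-2857 + (-4222*1/126 - 4667*1/472)) = -6861/(-2857 + (-2111/63 - 4667/472)) = -6861/(-2857 - 1290413/29736) = -6861/(-86246165/29736) = -6861*(-29736/86246165) = 204018696/86246165 ≈ 2.3655)
((-9469 - 11309)/(21897 + h) + 2466)*(-24204 - 49584) = ((-9469 - 11309)/(21897 + 204018696/86246165) + 2466)*(-24204 - 49584) = (-20778/1888736293701/86246165 + 2466)*(-73788) = (-20778*86246165/1888736293701 + 2466)*(-73788) = (-597340938790/629578764567 + 2466)*(-73788) = (1551943892483432/629578764567)*(-73788) = -38171611979522493472/209859588189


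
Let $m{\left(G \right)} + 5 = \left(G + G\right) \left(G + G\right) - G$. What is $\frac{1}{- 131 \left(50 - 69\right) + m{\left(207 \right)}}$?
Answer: $\frac{1}{173673} \approx 5.7579 \cdot 10^{-6}$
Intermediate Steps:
$m{\left(G \right)} = -5 - G + 4 G^{2}$ ($m{\left(G \right)} = -5 - \left(G - \left(G + G\right) \left(G + G\right)\right) = -5 - \left(G - 2 G 2 G\right) = -5 + \left(4 G^{2} - G\right) = -5 + \left(- G + 4 G^{2}\right) = -5 - G + 4 G^{2}$)
$\frac{1}{- 131 \left(50 - 69\right) + m{\left(207 \right)}} = \frac{1}{- 131 \left(50 - 69\right) - \left(212 - 171396\right)} = \frac{1}{\left(-131\right) \left(-19\right) - -171184} = \frac{1}{2489 - -171184} = \frac{1}{2489 + 171184} = \frac{1}{173673}$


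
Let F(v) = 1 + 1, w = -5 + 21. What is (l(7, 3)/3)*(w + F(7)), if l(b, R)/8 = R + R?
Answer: 288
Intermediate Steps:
l(b, R) = 16*R (l(b, R) = 8*(R + R) = 8*(2*R) = 16*R)
w = 16
F(v) = 2
(l(7, 3)/3)*(w + F(7)) = ((16*3)/3)*(16 + 2) = (48*(⅓))*18 = 16*18 = 288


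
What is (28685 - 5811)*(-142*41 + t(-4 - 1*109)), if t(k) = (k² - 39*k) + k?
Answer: 257126634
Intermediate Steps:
t(k) = k² - 38*k
(28685 - 5811)*(-142*41 + t(-4 - 1*109)) = (28685 - 5811)*(-142*41 + (-4 - 1*109)*(-38 + (-4 - 1*109))) = 22874*(-5822 + (-4 - 109)*(-38 + (-4 - 109))) = 22874*(-5822 - 113*(-38 - 113)) = 22874*(-5822 - 113*(-151)) = 22874*(-5822 + 17063) = 22874*11241 = 257126634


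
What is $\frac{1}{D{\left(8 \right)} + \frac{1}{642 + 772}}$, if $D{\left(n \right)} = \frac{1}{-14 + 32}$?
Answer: $\frac{6363}{358} \approx 17.774$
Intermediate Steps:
$D{\left(n \right)} = \frac{1}{18}$
$\frac{1}{D{\left(8 \right)} + \frac{1}{642 + 772}} = \frac{1}{\frac{1}{18} + \frac{1}{642 + 772}} = \frac{1}{\frac{1}{18} + \frac{1}{1414}} = \frac{1}{\frac{358}{6363}} = \frac{6363}{358}$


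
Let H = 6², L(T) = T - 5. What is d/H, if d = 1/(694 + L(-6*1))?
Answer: 1/24588 ≈ 4.0670e-5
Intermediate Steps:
L(T) = -5 + T
d = 1/683 (d = 1/(694 + (-5 - 6*1)) = 1/(694 + (-5 - 6)) = 1/(694 - 11) = 1/683 ≈ 0.0014641)
H = 36
d/H = (1/683)/36 = (1/683)*(1/36) = 1/24588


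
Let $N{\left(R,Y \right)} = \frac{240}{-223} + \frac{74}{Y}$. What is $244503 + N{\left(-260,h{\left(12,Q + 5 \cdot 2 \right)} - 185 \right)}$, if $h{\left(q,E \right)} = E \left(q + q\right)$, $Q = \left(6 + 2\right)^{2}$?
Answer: $\frac{2344529393}{9589} \approx 2.445 \cdot 10^{5}$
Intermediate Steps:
$Q = 64$ ($Q = 8^{2} = 64$)
$h{\left(q,E \right)} = 2 E q$ ($h{\left(q,E \right)} = E 2 q = 2 E q$)
$N{\left(R,Y \right)} = - \frac{240}{223} + \frac{74}{Y}$ ($N{\left(R,Y \right)} = 240 \left(- \frac{1}{223}\right) + \frac{74}{Y} = - \frac{240}{223} + \frac{74}{Y}$)
$244503 + N{\left(-260,h{\left(12,Q + 5 \cdot 2 \right)} - 185 \right)} = 244503 - \left(\frac{240}{223} - \frac{74}{2 \left(64 + 5 \cdot 2\right) 12 - 185}\right) = 244503 - \left(\frac{240}{223} - \frac{74}{2 \left(64 + 10\right) 12 - 185}\right) = 244503 - \left(\frac{240}{223} - \frac{74}{2 \cdot 74 \cdot 12 - 185}\right) = 244503 - \left(\frac{240}{223} - \frac{74}{1776 - 185}\right) = 244503 - \left(\frac{240}{223} - \frac{74}{1591}\right) = 244503 + \left(- \frac{240}{223} + 74 \cdot \frac{1}{1591}\right) = 244503 + \left(- \frac{240}{223} + \frac{2}{43}\right) = 244503 - \frac{9874}{9589} = \frac{2344529393}{9589}$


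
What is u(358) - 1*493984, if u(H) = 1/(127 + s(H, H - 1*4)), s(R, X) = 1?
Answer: -63229951/128 ≈ -4.9398e+5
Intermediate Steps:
u(H) = 1/128 (u(H) = 1/(127 + 1) = 1/128)
u(358) - 1*493984 = 1/128 - 1*493984 = 1/128 - 493984 = -63229951/128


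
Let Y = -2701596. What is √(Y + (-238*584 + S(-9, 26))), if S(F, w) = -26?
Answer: I*√2840614 ≈ 1685.4*I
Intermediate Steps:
√(Y + (-238*584 + S(-9, 26))) = √(-2701596 + (-238*584 - 26)) = √(-2701596 + (-138992 - 26)) = √(-2701596 - 139018) = √(-2840614) = I*√2840614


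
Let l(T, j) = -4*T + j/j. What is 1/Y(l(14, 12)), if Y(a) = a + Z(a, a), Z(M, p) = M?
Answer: -1/110 ≈ -0.0090909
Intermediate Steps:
l(T, j) = 1 - 4*T (l(T, j) = -4*T + 1 = 1 - 4*T)
Y(a) = 2*a (Y(a) = a + a = 2*a)
1/Y(l(14, 12)) = 1/(2*(1 - 4*14)) = 1/(2*(1 - 56)) = 1/(2*(-55)) = 1/(-110) = -1/110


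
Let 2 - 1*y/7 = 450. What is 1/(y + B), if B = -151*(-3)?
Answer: -1/2683 ≈ -0.00037272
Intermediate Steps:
y = -3136 (y = 14 - 7*450 = 14 - 3150 = -3136)
B = 453
1/(y + B) = 1/(-3136 + 453) = 1/(-2683) = -1/2683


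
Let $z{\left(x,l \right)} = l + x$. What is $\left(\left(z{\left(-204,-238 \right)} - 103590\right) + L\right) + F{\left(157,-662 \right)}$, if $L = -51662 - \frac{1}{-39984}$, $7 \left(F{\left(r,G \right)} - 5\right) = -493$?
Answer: $- \frac{6227884991}{39984} \approx -1.5576 \cdot 10^{5}$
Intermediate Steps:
$F{\left(r,G \right)} = - \frac{458}{7}$ ($F{\left(r,G \right)} = 5 + \frac{1}{7} \left(-493\right) = 5 - \frac{493}{7} = - \frac{458}{7}$)
$L = - \frac{2065653407}{39984}$ ($L = -51662 - - \frac{1}{39984} = -51662 + \frac{1}{39984} = - \frac{2065653407}{39984} \approx -51662.0$)
$\left(\left(z{\left(-204,-238 \right)} - 103590\right) + L\right) + F{\left(157,-662 \right)} = \left(\left(\left(-238 - 204\right) - 103590\right) - \frac{2065653407}{39984}\right) - \frac{458}{7} = \left(\left(-442 - 103590\right) - \frac{2065653407}{39984}\right) - \frac{458}{7} = \left(-104032 - \frac{2065653407}{39984}\right) - \frac{458}{7} = - \frac{6225268895}{39984} - \frac{458}{7} = - \frac{6227884991}{39984}$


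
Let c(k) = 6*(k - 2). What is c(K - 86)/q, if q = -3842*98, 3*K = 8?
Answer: 128/94129 ≈ 0.0013598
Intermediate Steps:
K = 8/3 (K = (⅓)*8 = 8/3 ≈ 2.6667)
c(k) = -12 + 6*k (c(k) = 6*(-2 + k) = -12 + 6*k)
q = -376516
c(K - 86)/q = (-12 + 6*(8/3 - 86))/(-376516) = (-12 + 6*(-250/3))*(-1/376516) = (-12 - 500)*(-1/376516) = -512*(-1/376516) = 128/94129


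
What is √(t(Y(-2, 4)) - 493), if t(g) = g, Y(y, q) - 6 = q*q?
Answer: I*√471 ≈ 21.703*I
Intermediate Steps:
Y(y, q) = 6 + q² (Y(y, q) = 6 + q*q = 6 + q²)
√(t(Y(-2, 4)) - 493) = √((6 + 4²) - 493) = √((6 + 16) - 493) = √(22 - 493) = √(-471) = I*√471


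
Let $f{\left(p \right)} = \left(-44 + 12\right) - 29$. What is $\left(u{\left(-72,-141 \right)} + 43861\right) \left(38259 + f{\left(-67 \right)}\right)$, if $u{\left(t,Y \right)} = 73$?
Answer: $1678190932$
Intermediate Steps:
$f{\left(p \right)} = -61$ ($f{\left(p \right)} = -32 - 29 = -61$)
$\left(u{\left(-72,-141 \right)} + 43861\right) \left(38259 + f{\left(-67 \right)}\right) = \left(73 + 43861\right) \left(38259 - 61\right) = 43934 \cdot 38198 = 1678190932$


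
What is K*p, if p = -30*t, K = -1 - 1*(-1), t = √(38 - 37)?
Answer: 0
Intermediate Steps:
t = 1 (t = √1 = 1)
K = 0 (K = -1 + 1 = 0)
p = -30 (p = -30*1 = -30)
K*p = 0*(-30) = 0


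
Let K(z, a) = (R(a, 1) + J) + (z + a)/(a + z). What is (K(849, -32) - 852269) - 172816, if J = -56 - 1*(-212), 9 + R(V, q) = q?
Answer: -1024936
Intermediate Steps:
R(V, q) = -9 + q
J = 156 (J = -56 + 212 = 156)
K(z, a) = 149 (K(z, a) = ((-9 + 1) + 156) + (z + a)/(a + z) = (-8 + 156) + (a + z)/(a + z) = 148 + 1 = 149)
(K(849, -32) - 852269) - 172816 = (149 - 852269) - 172816 = -852120 - 172816 = -1024936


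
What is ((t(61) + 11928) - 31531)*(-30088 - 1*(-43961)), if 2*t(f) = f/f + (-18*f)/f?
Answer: -544140679/2 ≈ -2.7207e+8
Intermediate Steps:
t(f) = -17/2 (t(f) = (f/f + (-18*f)/f)/2 = (1 - 18)/2 = (½)*(-17) = -17/2)
((t(61) + 11928) - 31531)*(-30088 - 1*(-43961)) = ((-17/2 + 11928) - 31531)*(-30088 - 1*(-43961)) = (23839/2 - 31531)*(-30088 + 43961) = -39223/2*13873 = -544140679/2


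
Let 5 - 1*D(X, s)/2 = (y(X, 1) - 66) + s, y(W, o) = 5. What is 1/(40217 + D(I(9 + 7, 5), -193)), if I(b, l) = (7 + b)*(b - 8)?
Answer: 1/40735 ≈ 2.4549e-5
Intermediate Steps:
I(b, l) = (-8 + b)*(7 + b) (I(b, l) = (7 + b)*(-8 + b) = (-8 + b)*(7 + b))
D(X, s) = 132 - 2*s (D(X, s) = 10 - 2*((5 - 66) + s) = 10 - 2*(-61 + s) = 10 + (122 - 2*s) = 132 - 2*s)
1/(40217 + D(I(9 + 7, 5), -193)) = 1/(40217 + (132 - 2*(-193))) = 1/(40217 + (132 + 386)) = 1/(40217 + 518) = 1/40735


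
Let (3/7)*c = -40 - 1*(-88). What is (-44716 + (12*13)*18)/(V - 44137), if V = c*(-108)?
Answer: 41908/56233 ≈ 0.74526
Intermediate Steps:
c = 112 (c = 7*(-40 - 1*(-88))/3 = 7*(-40 + 88)/3 = (7/3)*48 = 112)
V = -12096 (V = 112*(-108) = -12096)
(-44716 + (12*13)*18)/(V - 44137) = (-44716 + (12*13)*18)/(-12096 - 44137) = (-44716 + 156*18)/(-56233) = (-44716 + 2808)*(-1/56233) = -41908*(-1/56233) = 41908/56233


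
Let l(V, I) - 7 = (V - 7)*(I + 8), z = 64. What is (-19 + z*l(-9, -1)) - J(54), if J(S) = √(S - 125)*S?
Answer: -6739 - 54*I*√71 ≈ -6739.0 - 455.01*I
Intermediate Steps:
l(V, I) = 7 + (-7 + V)*(8 + I) (l(V, I) = 7 + (V - 7)*(I + 8) = 7 + (-7 + V)*(8 + I))
J(S) = S*√(-125 + S) (J(S) = √(-125 + S)*S = S*√(-125 + S))
(-19 + z*l(-9, -1)) - J(54) = (-19 + 64*(-49 - 7*(-1) + 8*(-9) - 1*(-9))) - 54*√(-125 + 54) = (-19 + 64*(-49 + 7 - 72 + 9)) - 54*√(-71) = (-19 + 64*(-105)) - 54*I*√71 = (-19 - 6720) - 54*I*√71 = -6739 - 54*I*√71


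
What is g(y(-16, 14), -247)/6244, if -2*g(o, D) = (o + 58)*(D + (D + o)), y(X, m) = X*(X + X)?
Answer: -2565/3122 ≈ -0.82159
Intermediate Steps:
y(X, m) = 2*X**2 (y(X, m) = X*(2*X) = 2*X**2)
g(o, D) = -(58 + o)*(o + 2*D)/2 (g(o, D) = -(o + 58)*(D + (D + o))/2 = -(58 + o)*(o + 2*D)/2)
g(y(-16, 14), -247)/6244 = (-58*(-247) - 58*(-16)**2 - (2*(-16)**2)**2/2 - 1*(-247)*2*(-16)**2)/6244 = (14326 - 58*256 - (2*256)**2/2 - 1*(-247)*2*256)*(1/6244) = (14326 - 29*512 - 1/2*512**2 - 1*(-247)*512)*(1/6244) = (14326 - 14848 - 1/2*262144 + 126464)*(1/6244) = (14326 - 14848 - 131072 + 126464)*(1/6244) = -5130*1/6244 = -2565/3122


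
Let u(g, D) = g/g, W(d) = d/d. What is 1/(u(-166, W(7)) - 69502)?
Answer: -1/69501 ≈ -1.4388e-5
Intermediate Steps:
W(d) = 1
u(g, D) = 1
1/(u(-166, W(7)) - 69502) = 1/(1 - 69502) = 1/(-69501) = -1/69501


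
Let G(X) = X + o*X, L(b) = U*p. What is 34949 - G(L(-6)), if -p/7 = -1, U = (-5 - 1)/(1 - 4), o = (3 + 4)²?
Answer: 34249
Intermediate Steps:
o = 49 (o = 7² = 49)
U = 2 (U = -6/(-3) = -6*(-⅓) = 2)
p = 7 (p = -7*(-1) = 7)
L(b) = 14 (L(b) = 2*7 = 14)
G(X) = 50*X (G(X) = X + 49*X = 50*X)
34949 - G(L(-6)) = 34949 - 50*14 = 34949 - 1*700 = 34949 - 700 = 34249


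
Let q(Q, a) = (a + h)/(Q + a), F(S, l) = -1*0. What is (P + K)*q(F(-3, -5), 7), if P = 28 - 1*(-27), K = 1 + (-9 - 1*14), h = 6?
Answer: 429/7 ≈ 61.286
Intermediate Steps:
F(S, l) = 0
q(Q, a) = (6 + a)/(Q + a) (q(Q, a) = (a + 6)/(Q + a) = (6 + a)/(Q + a))
K = -22 (K = 1 + (-9 - 14) = 1 - 23 = -22)
P = 55 (P = 28 + 27 = 55)
(P + K)*q(F(-3, -5), 7) = (55 - 22)*((6 + 7)/(0 + 7)) = 33*(13/7) = 429/7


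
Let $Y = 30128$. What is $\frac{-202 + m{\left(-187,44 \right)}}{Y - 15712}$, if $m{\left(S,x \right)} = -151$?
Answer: $- \frac{353}{14416} \approx -0.024487$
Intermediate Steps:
$\frac{-202 + m{\left(-187,44 \right)}}{Y - 15712} = \frac{-202 - 151}{30128 - 15712} = - \frac{353}{14416}$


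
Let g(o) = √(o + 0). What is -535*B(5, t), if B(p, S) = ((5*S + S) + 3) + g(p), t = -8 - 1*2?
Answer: 30495 - 535*√5 ≈ 29299.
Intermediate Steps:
t = -10 (t = -8 - 2 = -10)
g(o) = √o
B(p, S) = 3 + √p + 6*S (B(p, S) = ((5*S + S) + 3) + √p = (6*S + 3) + √p = (3 + 6*S) + √p = 3 + √p + 6*S)
-535*B(5, t) = -535*(3 + √5 + 6*(-10)) = -535*(3 + √5 - 60) = -535*(-57 + √5) = 30495 - 535*√5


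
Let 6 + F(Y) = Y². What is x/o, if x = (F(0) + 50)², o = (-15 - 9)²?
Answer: 121/36 ≈ 3.3611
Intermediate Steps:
F(Y) = -6 + Y²
o = 576 (o = (-24)² = 576)
x = 1936 (x = ((-6 + 0²) + 50)² = ((-6 + 0) + 50)² = (-6 + 50)² = 44² = 1936)
x/o = 1936/576 = 1936*(1/576) = 121/36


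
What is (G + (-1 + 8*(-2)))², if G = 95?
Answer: 6084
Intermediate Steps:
(G + (-1 + 8*(-2)))² = (95 + (-1 + 8*(-2)))² = (95 + (-1 - 16))² = (95 - 17)² = 78² = 6084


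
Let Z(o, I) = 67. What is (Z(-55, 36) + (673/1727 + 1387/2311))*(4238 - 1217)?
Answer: 819760890171/3991097 ≈ 2.0540e+5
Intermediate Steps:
(Z(-55, 36) + (673/1727 + 1387/2311))*(4238 - 1217) = (67 + (673/1727 + 1387/2311))*(4238 - 1217) = (67 + (673*(1/1727) + 1387*(1/2311)))*3021 = (67 + (673/1727 + 1387/2311))*3021 = (67 + 3950652/3991097)*3021 = (271354151/3991097)*3021 = 819760890171/3991097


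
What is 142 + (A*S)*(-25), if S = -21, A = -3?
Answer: -1433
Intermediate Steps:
142 + (A*S)*(-25) = 142 - 3*(-21)*(-25) = 142 + 63*(-25) = 142 - 1575 = -1433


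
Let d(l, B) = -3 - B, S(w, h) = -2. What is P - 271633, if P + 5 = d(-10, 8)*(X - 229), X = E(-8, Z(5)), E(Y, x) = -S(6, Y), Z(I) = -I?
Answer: -269141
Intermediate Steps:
E(Y, x) = 2 (E(Y, x) = -1*(-2) = 2)
X = 2
P = 2492 (P = -5 + (-3 - 1*8)*(2 - 229) = -5 + (-3 - 8)*(-227) = -5 - 11*(-227) = -5 + 2497 = 2492)
P - 271633 = 2492 - 271633 = -269141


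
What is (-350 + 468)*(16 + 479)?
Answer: 58410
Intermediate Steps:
(-350 + 468)*(16 + 479) = 118*495 = 58410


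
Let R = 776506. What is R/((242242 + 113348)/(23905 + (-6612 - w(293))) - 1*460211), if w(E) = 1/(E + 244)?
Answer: -721089872804/427348486591 ≈ -1.6874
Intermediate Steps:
w(E) = 1/(244 + E)
R/((242242 + 113348)/(23905 + (-6612 - w(293))) - 1*460211) = 776506/((242242 + 113348)/(23905 + (-6612 - 1/(244 + 293))) - 1*460211) = 776506/(355590/(23905 + (-6612 - 1/537)) - 460211) = 776506/(355590/(23905 - 3550645/537) - 460211) = 776506/(355590/(9286340/537) - 460211) = 776506/(355590*(537/9286340) - 460211) = 776506/(19095183/928634 - 460211) = 776506/(-427348486591/928634) = 776506*(-928634/427348486591) = -721089872804/427348486591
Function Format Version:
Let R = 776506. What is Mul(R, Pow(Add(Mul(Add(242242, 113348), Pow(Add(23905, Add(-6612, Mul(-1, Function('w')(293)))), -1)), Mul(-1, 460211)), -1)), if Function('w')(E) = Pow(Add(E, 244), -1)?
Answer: Rational(-721089872804, 427348486591) ≈ -1.6874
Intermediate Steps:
Function('w')(E) = Pow(Add(244, E), -1)
Mul(R, Pow(Add(Mul(Add(242242, 113348), Pow(Add(23905, Add(-6612, Mul(-1, Function('w')(293)))), -1)), Mul(-1, 460211)), -1)) = Mul(776506, Pow(Add(Mul(Add(242242, 113348), Pow(Add(23905, Add(-6612, Mul(-1, Pow(Add(244, 293), -1)))), -1)), Mul(-1, 460211)), -1)) = Mul(776506, Pow(Add(Mul(355590, Pow(Add(23905, Add(-6612, Mul(-1, Pow(537, -1)))), -1)), -460211), -1)) = Mul(776506, Pow(Add(Mul(355590, Pow(Add(23905, Add(-6612, Mul(-1, Rational(1, 537)))), -1)), -460211), -1)) = Mul(776506, Pow(Add(Mul(355590, Pow(Add(23905, Add(-6612, Rational(-1, 537))), -1)), -460211), -1)) = Mul(776506, Pow(Add(Mul(355590, Pow(Add(23905, Rational(-3550645, 537)), -1)), -460211), -1)) = Mul(776506, Pow(Add(Mul(355590, Pow(Rational(9286340, 537), -1)), -460211), -1)) = Mul(776506, Pow(Add(Mul(355590, Rational(537, 9286340)), -460211), -1)) = Mul(776506, Pow(Add(Rational(19095183, 928634), -460211), -1)) = Mul(776506, Pow(Rational(-427348486591, 928634), -1)) = Mul(776506, Rational(-928634, 427348486591)) = Rational(-721089872804, 427348486591)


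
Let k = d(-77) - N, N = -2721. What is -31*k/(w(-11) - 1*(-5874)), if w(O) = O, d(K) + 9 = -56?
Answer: -82336/5863 ≈ -14.043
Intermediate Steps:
d(K) = -65 (d(K) = -9 - 56 = -65)
k = 2656 (k = -65 - 1*(-2721) = -65 + 2721 = 2656)
-31*k/(w(-11) - 1*(-5874)) = -82336/(-11 - 1*(-5874)) = -82336/(-11 + 5874) = -82336/5863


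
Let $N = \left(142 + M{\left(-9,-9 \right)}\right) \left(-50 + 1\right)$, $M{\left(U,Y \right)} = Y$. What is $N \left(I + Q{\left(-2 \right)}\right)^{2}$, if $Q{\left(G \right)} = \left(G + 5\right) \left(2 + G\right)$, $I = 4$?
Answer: $-104272$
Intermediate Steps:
$Q{\left(G \right)} = \left(2 + G\right) \left(5 + G\right)$ ($Q{\left(G \right)} = \left(5 + G\right) \left(2 + G\right) = \left(2 + G\right) \left(5 + G\right)$)
$N = -6517$ ($N = \left(142 - 9\right) \left(-50 + 1\right) = 133 \left(-49\right) = -6517$)
$N \left(I + Q{\left(-2 \right)}\right)^{2} = - 6517 \left(4 + \left(10 + \left(-2\right)^{2} + 7 \left(-2\right)\right)\right)^{2} = - 6517 \left(4 + \left(10 + 4 - 14\right)\right)^{2} = - 6517 \left(4 + 0\right)^{2} = - 6517 \cdot 4^{2} = \left(-6517\right) 16 = -104272$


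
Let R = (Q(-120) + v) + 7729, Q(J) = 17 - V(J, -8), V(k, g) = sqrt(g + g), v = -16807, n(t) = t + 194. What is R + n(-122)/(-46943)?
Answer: -425350595/46943 - 4*I ≈ -9061.0 - 4.0*I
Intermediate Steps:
n(t) = 194 + t
V(k, g) = sqrt(2)*sqrt(g) (V(k, g) = sqrt(2*g) = sqrt(2)*sqrt(g))
Q(J) = 17 - 4*I (Q(J) = 17 - sqrt(2)*sqrt(-8) = 17 - sqrt(2)*2*I*sqrt(2) = 17 - 4*I)
R = -9061 - 4*I (R = ((17 - 4*I) - 16807) + 7729 = (-16790 - 4*I) + 7729 = -9061 - 4*I ≈ -9061.0 - 4.0*I)
R + n(-122)/(-46943) = (-9061 - 4*I) + (194 - 122)/(-46943) = (-9061 - 4*I) + 72*(-1/46943) = (-9061 - 4*I) - 72/46943 = -425350595/46943 - 4*I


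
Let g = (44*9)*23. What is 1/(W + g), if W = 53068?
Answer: 1/62176 ≈ 1.6083e-5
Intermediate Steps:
g = 9108 (g = 396*23 = 9108)
1/(W + g) = 1/(53068 + 9108) = 1/62176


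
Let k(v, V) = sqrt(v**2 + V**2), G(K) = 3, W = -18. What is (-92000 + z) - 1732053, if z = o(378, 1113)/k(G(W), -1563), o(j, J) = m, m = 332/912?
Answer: -1824053 + 83*sqrt(271442)/185666328 ≈ -1.8241e+6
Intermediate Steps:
m = 83/228 (m = 332*(1/912) = 83/228 ≈ 0.36404)
k(v, V) = sqrt(V**2 + v**2)
o(j, J) = 83/228
z = 83*sqrt(271442)/185666328 (z = 83/(228*(sqrt((-1563)**2 + 3**2))) = 83/(228*(sqrt(2442969 + 9))) = 83/(228*(sqrt(2442978))) = 83/(228*((3*sqrt(271442)))) = 83*(sqrt(271442)/814326)/228 = 83*sqrt(271442)/185666328 ≈ 0.00023291)
(-92000 + z) - 1732053 = (-92000 + 83*sqrt(271442)/185666328) - 1732053 = -1824053 + 83*sqrt(271442)/185666328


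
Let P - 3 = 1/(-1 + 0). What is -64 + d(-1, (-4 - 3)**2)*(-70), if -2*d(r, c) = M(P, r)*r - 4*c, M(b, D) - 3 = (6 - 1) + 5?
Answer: -7379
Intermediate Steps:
P = 2 (P = 3 + 1/(-1 + 0) = 3 + 1/(-1) = 3 - 1 = 2)
M(b, D) = 13 (M(b, D) = 3 + ((6 - 1) + 5) = 3 + (5 + 5) = 3 + 10 = 13)
d(r, c) = 2*c - 13*r/2 (d(r, c) = -(13*r - 4*c)/2 = -(-4*c + 13*r)/2 = 2*c - 13*r/2)
-64 + d(-1, (-4 - 3)**2)*(-70) = -64 + (2*(-4 - 3)**2 - 13/2*(-1))*(-70) = -64 + (2*(-7)**2 + 13/2)*(-70) = -64 + (2*49 + 13/2)*(-70) = -64 + (98 + 13/2)*(-70) = -64 + (209/2)*(-70) = -64 - 7315 = -7379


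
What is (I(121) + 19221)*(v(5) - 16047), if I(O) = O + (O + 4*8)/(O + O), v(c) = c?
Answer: -37545635257/121 ≈ -3.1029e+8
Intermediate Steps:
I(O) = O + (32 + O)/(2*O) (I(O) = O + (O + 32)/((2*O)) = O + (32 + O)*(1/(2*O)) = O + (32 + O)/(2*O))
(I(121) + 19221)*(v(5) - 16047) = ((½ + 121 + 16/121) + 19221)*(5 - 16047) = ((½ + 121 + 16*(1/121)) + 19221)*(-16042) = ((½ + 121 + 16/121) + 19221)*(-16042) = (29435/242 + 19221)*(-16042) = (4680917/242)*(-16042) = -37545635257/121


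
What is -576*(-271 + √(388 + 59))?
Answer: 156096 - 576*√447 ≈ 1.4392e+5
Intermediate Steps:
-576*(-271 + √(388 + 59)) = -576*(-271 + √447) = 156096 - 576*√447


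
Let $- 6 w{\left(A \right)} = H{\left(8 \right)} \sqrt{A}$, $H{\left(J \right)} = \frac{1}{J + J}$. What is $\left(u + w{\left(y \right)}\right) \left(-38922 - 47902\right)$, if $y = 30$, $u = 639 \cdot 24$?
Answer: $-1331532864 + \frac{10853 \sqrt{30}}{12} \approx -1.3315 \cdot 10^{9}$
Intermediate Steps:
$u = 15336$
$H{\left(J \right)} = \frac{1}{2 J}$
$w{\left(A \right)} = - \frac{\sqrt{A}}{96}$ ($w{\left(A \right)} = - \frac{\frac{1}{2 \cdot 8} \sqrt{A}}{6} = - \frac{\frac{1}{2} \cdot \frac{1}{8} \sqrt{A}}{6} = - \frac{\frac{1}{16} \sqrt{A}}{6} = - \frac{\sqrt{A}}{96}$)
$\left(u + w{\left(y \right)}\right) \left(-38922 - 47902\right) = \left(15336 - \frac{\sqrt{30}}{96}\right) \left(-38922 - 47902\right) = \left(15336 - \frac{\sqrt{30}}{96}\right) \left(-86824\right) = -1331532864 + \frac{10853 \sqrt{30}}{12}$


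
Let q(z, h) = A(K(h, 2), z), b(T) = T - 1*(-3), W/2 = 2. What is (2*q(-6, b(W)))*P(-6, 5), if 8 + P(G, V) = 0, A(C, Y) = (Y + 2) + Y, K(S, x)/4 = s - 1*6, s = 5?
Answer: 160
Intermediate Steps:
K(S, x) = -4 (K(S, x) = 4*(5 - 1*6) = 4*(5 - 6) = 4*(-1) = -4)
W = 4 (W = 2*2 = 4)
b(T) = 3 + T (b(T) = T + 3 = 3 + T)
A(C, Y) = 2 + 2*Y (A(C, Y) = (2 + Y) + Y = 2 + 2*Y)
P(G, V) = -8 (P(G, V) = -8 + 0 = -8)
q(z, h) = 2 + 2*z
(2*q(-6, b(W)))*P(-6, 5) = (2*(2 + 2*(-6)))*(-8) = (2*(2 - 12))*(-8) = (2*(-10))*(-8) = -20*(-8) = 160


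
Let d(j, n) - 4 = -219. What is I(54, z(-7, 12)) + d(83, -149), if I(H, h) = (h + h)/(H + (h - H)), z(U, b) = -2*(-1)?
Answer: -213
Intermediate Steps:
z(U, b) = 2
d(j, n) = -215 (d(j, n) = 4 - 219 = -215)
I(H, h) = 2 (I(H, h) = (2*h)/h = 2)
I(54, z(-7, 12)) + d(83, -149) = 2 - 215 = -213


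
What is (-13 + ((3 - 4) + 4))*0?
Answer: 0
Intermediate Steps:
(-13 + ((3 - 4) + 4))*0 = (-13 + (-1 + 4))*0 = (-13 + 3)*0 = -10*0 = 0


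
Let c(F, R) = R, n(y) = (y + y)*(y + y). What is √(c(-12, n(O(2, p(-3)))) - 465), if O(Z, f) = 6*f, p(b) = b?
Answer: √831 ≈ 28.827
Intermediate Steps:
n(y) = 4*y² (n(y) = (2*y)*(2*y) = 4*y²)
√(c(-12, n(O(2, p(-3)))) - 465) = √(4*(6*(-3))² - 465) = √(4*(-18)² - 465) = √(4*324 - 465) = √(1296 - 465) = √831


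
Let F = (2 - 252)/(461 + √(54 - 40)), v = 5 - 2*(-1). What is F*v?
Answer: -806750/212507 + 1750*√14/212507 ≈ -3.7655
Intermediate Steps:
v = 7 (v = 5 + 2 = 7)
F = -250/(461 + √14) ≈ -0.53793
F*v = (-115250/212507 + 250*√14/212507)*7 = -806750/212507 + 1750*√14/212507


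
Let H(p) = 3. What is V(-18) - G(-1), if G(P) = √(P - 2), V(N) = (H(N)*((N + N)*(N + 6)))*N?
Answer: -23328 - I*√3 ≈ -23328.0 - 1.732*I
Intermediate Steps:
V(N) = 6*N²*(6 + N) (V(N) = (3*((N + N)*(N + 6)))*N = (3*((2*N)*(6 + N)))*N = (3*(2*N*(6 + N)))*N = (6*N*(6 + N))*N = 6*N²*(6 + N))
G(P) = √(-2 + P)
V(-18) - G(-1) = 6*(-18)²*(6 - 18) - √(-2 - 1) = 6*324*(-12) - √(-3) = -23328 - I*√3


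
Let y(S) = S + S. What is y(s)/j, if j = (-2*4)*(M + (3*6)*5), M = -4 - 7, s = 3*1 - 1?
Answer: -1/158 ≈ -0.0063291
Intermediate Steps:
s = 2 (s = 3 - 1 = 2)
M = -11
j = -632 (j = (-2*4)*(-11 + (3*6)*5) = -8*(-11 + 18*5) = -8*(-11 + 90) = -8*79 = -632)
y(S) = 2*S
y(s)/j = (2*2)/(-632) = 4*(-1/632) = -1/158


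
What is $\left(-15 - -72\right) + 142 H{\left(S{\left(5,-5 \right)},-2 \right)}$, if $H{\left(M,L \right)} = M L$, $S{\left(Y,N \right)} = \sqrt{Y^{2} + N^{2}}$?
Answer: $57 - 1420 \sqrt{2} \approx -1951.2$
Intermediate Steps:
$S{\left(Y,N \right)} = \sqrt{N^{2} + Y^{2}}$
$H{\left(M,L \right)} = L M$
$\left(-15 - -72\right) + 142 H{\left(S{\left(5,-5 \right)},-2 \right)} = \left(-15 - -72\right) + 142 \left(- 2 \sqrt{\left(-5\right)^{2} + 5^{2}}\right) = \left(-15 + 72\right) + 142 \left(- 2 \sqrt{25 + 25}\right) = 57 + 142 \left(- 2 \sqrt{50}\right) = 57 + 142 \left(- 2 \cdot 5 \sqrt{2}\right) = 57 + 142 \left(- 10 \sqrt{2}\right) = 57 - 1420 \sqrt{2}$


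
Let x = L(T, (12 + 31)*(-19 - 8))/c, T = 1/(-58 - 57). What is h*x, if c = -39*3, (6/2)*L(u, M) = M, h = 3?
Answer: 129/13 ≈ 9.9231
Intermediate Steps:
T = -1/115 (T = 1/(-115) = -1/115 ≈ -0.0086956)
L(u, M) = M/3
c = -117
x = 43/13 (x = (((12 + 31)*(-19 - 8))/3)/(-117) = ((43*(-27))/3)*(-1/117) = ((1/3)*(-1161))*(-1/117) = -387*(-1/117) = 43/13 ≈ 3.3077)
h*x = 3*(43/13) = 129/13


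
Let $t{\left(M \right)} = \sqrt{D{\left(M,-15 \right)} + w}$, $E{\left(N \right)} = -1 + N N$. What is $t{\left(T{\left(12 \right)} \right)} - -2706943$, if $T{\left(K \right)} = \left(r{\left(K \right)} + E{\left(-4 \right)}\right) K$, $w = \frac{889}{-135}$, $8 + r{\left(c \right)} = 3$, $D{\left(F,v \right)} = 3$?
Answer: $2706943 + \frac{22 i \sqrt{15}}{45} \approx 2.7069 \cdot 10^{6} + 1.8935 i$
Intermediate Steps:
$r{\left(c \right)} = -5$ ($r{\left(c \right)} = -8 + 3 = -5$)
$w = - \frac{889}{135}$ ($w = 889 \left(- \frac{1}{135}\right) = - \frac{889}{135} \approx -6.5852$)
$E{\left(N \right)} = -1 + N^{2}$
$T{\left(K \right)} = 10 K$ ($T{\left(K \right)} = \left(-5 - \left(1 - \left(-4\right)^{2}\right)\right) K = \left(-5 + \left(-1 + 16\right)\right) K = \left(-5 + 15\right) K = 10 K$)
$t{\left(M \right)} = \frac{22 i \sqrt{15}}{45}$ ($t{\left(M \right)} = \sqrt{3 - \frac{889}{135}} = \sqrt{- \frac{484}{135}} = \frac{22 i \sqrt{15}}{45}$)
$t{\left(T{\left(12 \right)} \right)} - -2706943 = \frac{22 i \sqrt{15}}{45} - -2706943 = \frac{22 i \sqrt{15}}{45} + 2706943 = 2706943 + \frac{22 i \sqrt{15}}{45}$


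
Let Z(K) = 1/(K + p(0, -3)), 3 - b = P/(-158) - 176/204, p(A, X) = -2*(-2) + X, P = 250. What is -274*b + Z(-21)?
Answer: -120224269/80580 ≈ -1492.0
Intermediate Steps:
p(A, X) = 4 + X
b = 21938/4029 (b = 3 - (250/(-158) - 176/204) = 3 - (250*(-1/158) - 176*1/204) = 3 - (-125/79 - 44/51) = 3 - 1*(-9851/4029) = 3 + 9851/4029 = 21938/4029 ≈ 5.4450)
Z(K) = 1/(1 + K) (Z(K) = 1/(K + (4 - 3)) = 1/(K + 1) = 1/(1 + K))
-274*b + Z(-21) = -274*21938/4029 + 1/(1 - 21) = -6011012/4029 + 1/(-20) = -6011012/4029 - 1/20 = -120224269/80580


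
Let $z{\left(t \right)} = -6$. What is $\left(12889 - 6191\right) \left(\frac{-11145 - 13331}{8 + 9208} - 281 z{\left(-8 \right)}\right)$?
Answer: $\frac{12988845325}{1152} \approx 1.1275 \cdot 10^{7}$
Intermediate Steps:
$\left(12889 - 6191\right) \left(\frac{-11145 - 13331}{8 + 9208} - 281 z{\left(-8 \right)}\right) = \left(12889 - 6191\right) \left(\frac{-11145 - 13331}{8 + 9208} - -1686\right) = 6698 \left(- \frac{24476}{9216} + 1686\right) = 6698 \left(\left(-24476\right) \frac{1}{9216} + 1686\right) = 6698 \left(- \frac{6119}{2304} + 1686\right) = 6698 \cdot \frac{3878425}{2304} = \frac{12988845325}{1152}$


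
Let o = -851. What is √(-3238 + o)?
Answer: I*√4089 ≈ 63.945*I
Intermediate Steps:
√(-3238 + o) = √(-3238 - 851) = √(-4089) = I*√4089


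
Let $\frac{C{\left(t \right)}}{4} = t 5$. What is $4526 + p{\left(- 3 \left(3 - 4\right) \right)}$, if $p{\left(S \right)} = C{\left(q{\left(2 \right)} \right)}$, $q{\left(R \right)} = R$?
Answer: $4566$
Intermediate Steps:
$C{\left(t \right)} = 20 t$ ($C{\left(t \right)} = 4 t 5 = 4 \cdot 5 t = 20 t$)
$p{\left(S \right)} = 40$ ($p{\left(S \right)} = 20 \cdot 2 = 40$)
$4526 + p{\left(- 3 \left(3 - 4\right) \right)} = 4526 + 40 = 4566$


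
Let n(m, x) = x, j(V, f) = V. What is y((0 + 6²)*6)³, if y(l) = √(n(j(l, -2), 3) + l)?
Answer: 219*√219 ≈ 3240.9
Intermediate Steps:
y(l) = √(3 + l)
y((0 + 6²)*6)³ = (√(3 + (0 + 6²)*6))³ = (√(3 + (0 + 36)*6))³ = (√(3 + 36*6))³ = (√(3 + 216))³ = (√219)³ = 219*√219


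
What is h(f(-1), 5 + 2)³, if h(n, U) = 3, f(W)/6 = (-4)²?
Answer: 27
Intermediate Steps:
f(W) = 96 (f(W) = 6*(-4)² = 6*16 = 96)
h(f(-1), 5 + 2)³ = 3³ = 27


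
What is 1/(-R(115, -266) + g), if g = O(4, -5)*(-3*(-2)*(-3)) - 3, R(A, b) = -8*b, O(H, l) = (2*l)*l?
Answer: -1/3031 ≈ -0.00032992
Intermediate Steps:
O(H, l) = 2*l²
g = -903 (g = (2*(-5)²)*(-3*(-2)*(-3)) - 3 = (2*25)*(6*(-3)) - 3 = 50*(-18) - 3 = -900 - 3 = -903)
1/(-R(115, -266) + g) = 1/(-(-8)*(-266) - 903) = 1/(-1*2128 - 903) = 1/(-2128 - 903) = 1/(-3031) = -1/3031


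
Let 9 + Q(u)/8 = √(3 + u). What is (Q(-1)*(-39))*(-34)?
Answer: -95472 + 10608*√2 ≈ -80470.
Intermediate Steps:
Q(u) = -72 + 8*√(3 + u)
(Q(-1)*(-39))*(-34) = ((-72 + 8*√(3 - 1))*(-39))*(-34) = ((-72 + 8*√2)*(-39))*(-34) = (2808 - 312*√2)*(-34) = -95472 + 10608*√2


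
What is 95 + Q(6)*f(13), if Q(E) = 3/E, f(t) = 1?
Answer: 191/2 ≈ 95.500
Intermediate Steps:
95 + Q(6)*f(13) = 95 + (3/6)*1 = 95 + (3*(⅙))*1 = 95 + (½)*1 = 95 + ½ = 191/2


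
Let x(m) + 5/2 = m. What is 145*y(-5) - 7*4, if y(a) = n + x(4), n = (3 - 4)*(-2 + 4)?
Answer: -201/2 ≈ -100.50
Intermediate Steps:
x(m) = -5/2 + m
n = -2 (n = -1*2 = -2)
y(a) = -1/2 (y(a) = -2 + (-5/2 + 4) = -2 + 3/2 = -1/2)
145*y(-5) - 7*4 = 145*(-1/2) - 7*4 = -145/2 - 28 = -201/2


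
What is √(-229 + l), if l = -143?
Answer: 2*I*√93 ≈ 19.287*I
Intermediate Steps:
√(-229 + l) = √(-229 - 143) = √(-372) = 2*I*√93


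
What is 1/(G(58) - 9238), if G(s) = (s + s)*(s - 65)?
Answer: -1/10050 ≈ -9.9503e-5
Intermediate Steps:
G(s) = 2*s*(-65 + s) (G(s) = (2*s)*(-65 + s) = 2*s*(-65 + s))
1/(G(58) - 9238) = 1/(2*58*(-65 + 58) - 9238) = 1/(2*58*(-7) - 9238) = 1/(-812 - 9238) = 1/(-10050) = -1/10050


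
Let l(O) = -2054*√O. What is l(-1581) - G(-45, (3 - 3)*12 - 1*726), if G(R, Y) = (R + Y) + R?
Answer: 816 - 2054*I*√1581 ≈ 816.0 - 81671.0*I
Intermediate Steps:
G(R, Y) = Y + 2*R
l(-1581) - G(-45, (3 - 3)*12 - 1*726) = -2054*I*√1581 - (((3 - 3)*12 - 1*726) + 2*(-45)) = -2054*I*√1581 - ((0*12 - 726) - 90) = -2054*I*√1581 - ((0 - 726) - 90) = -2054*I*√1581 - (-726 - 90) = -2054*I*√1581 - 1*(-816) = -2054*I*√1581 + 816 = 816 - 2054*I*√1581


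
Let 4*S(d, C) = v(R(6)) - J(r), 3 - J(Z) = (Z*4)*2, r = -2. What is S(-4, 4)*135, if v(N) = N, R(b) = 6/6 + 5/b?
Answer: -4635/8 ≈ -579.38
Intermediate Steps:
R(b) = 1 + 5/b (R(b) = 6*(⅙) + 5/b = 1 + 5/b)
J(Z) = 3 - 8*Z (J(Z) = 3 - Z*4*2 = 3 - 4*Z*2 = 3 - 8*Z)
S(d, C) = -103/24 (S(d, C) = ((5 + 6)/6 - (3 - 8*(-2)))/4 = ((⅙)*11 - (3 + 16))/4 = (11/6 - 1*19)/4 = (11/6 - 19)/4 = (¼)*(-103/6) = -103/24)
S(-4, 4)*135 = -103/24*135 = -4635/8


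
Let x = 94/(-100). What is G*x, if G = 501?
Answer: -23547/50 ≈ -470.94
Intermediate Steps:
x = -47/50 (x = 94*(-1/100) = -47/50 ≈ -0.94000)
G*x = 501*(-47/50) = -23547/50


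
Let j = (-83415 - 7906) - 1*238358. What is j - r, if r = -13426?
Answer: -316253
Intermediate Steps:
j = -329679 (j = -91321 - 238358 = -329679)
j - r = -329679 - 1*(-13426) = -329679 + 13426 = -316253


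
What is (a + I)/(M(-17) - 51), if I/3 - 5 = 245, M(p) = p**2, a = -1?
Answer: 107/34 ≈ 3.1471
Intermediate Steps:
I = 750 (I = 15 + 3*245 = 15 + 735 = 750)
(a + I)/(M(-17) - 51) = (-1 + 750)/((-17)**2 - 51) = 749/(289 - 51) = 749/238 = 749*(1/238) = 107/34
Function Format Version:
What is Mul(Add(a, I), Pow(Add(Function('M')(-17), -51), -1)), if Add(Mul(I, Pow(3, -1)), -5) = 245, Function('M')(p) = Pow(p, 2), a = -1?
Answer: Rational(107, 34) ≈ 3.1471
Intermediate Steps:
I = 750 (I = Add(15, Mul(3, 245)) = Add(15, 735) = 750)
Mul(Add(a, I), Pow(Add(Function('M')(-17), -51), -1)) = Mul(Add(-1, 750), Pow(Add(Pow(-17, 2), -51), -1)) = Mul(749, Pow(Add(289, -51), -1)) = Mul(749, Pow(238, -1)) = Mul(749, Rational(1, 238)) = Rational(107, 34)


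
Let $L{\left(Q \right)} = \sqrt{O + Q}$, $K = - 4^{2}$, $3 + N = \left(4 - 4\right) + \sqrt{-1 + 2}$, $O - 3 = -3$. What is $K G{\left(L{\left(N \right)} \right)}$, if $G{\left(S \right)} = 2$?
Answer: $-32$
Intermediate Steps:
$O = 0$ ($O = 3 - 3 = 0$)
$N = -2$ ($N = -3 + \left(\left(4 - 4\right) + \sqrt{-1 + 2}\right) = -3 + \left(0 + \sqrt{1}\right) = -3 + \left(0 + 1\right) = -3 + 1 = -2$)
$K = -16$ ($K = \left(-1\right) 16 = -16$)
$L{\left(Q \right)} = \sqrt{Q}$ ($L{\left(Q \right)} = \sqrt{0 + Q} = \sqrt{Q}$)
$K G{\left(L{\left(N \right)} \right)} = \left(-16\right) 2 = -32$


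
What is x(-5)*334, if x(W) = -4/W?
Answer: 1336/5 ≈ 267.20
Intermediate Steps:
x(-5)*334 = -4/(-5)*334 = -4*(-1/5)*334 = (4/5)*334 = 1336/5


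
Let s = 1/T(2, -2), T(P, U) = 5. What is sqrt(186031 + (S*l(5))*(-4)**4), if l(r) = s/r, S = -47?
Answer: sqrt(4638743)/5 ≈ 430.75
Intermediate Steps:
s = 1/5 ≈ 0.20000
l(r) = 1/(5*r)
sqrt(186031 + (S*l(5))*(-4)**4) = sqrt(186031 - 47/(5*5)*(-4)**4) = sqrt(186031 - 47/(5*5)*256) = sqrt(186031 - 47*1/25*256) = sqrt(186031 - 47/25*256) = sqrt(186031 - 12032/25) = sqrt(4638743/25) = sqrt(4638743)/5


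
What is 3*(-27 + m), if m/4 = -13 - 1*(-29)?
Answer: 111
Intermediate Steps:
m = 64 (m = 4*(-13 - 1*(-29)) = 4*(-13 + 29) = 4*16 = 64)
3*(-27 + m) = 3*(-27 + 64) = 3*37 = 111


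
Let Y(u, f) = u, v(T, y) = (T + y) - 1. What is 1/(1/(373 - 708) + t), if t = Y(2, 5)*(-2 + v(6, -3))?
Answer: -335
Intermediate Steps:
v(T, y) = -1 + T + y
t = 0 (t = 2*(-2 + (-1 + 6 - 3)) = 2*(-2 + 2) = 2*0 = 0)
1/(1/(373 - 708) + t) = 1/(1/(373 - 708) + 0) = 1/(1/(-335) + 0) = 1/(-1/335 + 0) = 1/(-1/335) = -335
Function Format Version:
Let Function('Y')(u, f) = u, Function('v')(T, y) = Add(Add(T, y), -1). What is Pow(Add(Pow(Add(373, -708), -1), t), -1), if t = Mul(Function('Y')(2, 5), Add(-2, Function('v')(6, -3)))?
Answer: -335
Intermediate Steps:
Function('v')(T, y) = Add(-1, T, y)
t = 0 (t = Mul(2, Add(-2, Add(-1, 6, -3))) = Mul(2, Add(-2, 2)) = Mul(2, 0) = 0)
Pow(Add(Pow(Add(373, -708), -1), t), -1) = Pow(Add(Pow(Add(373, -708), -1), 0), -1) = Pow(Add(Pow(-335, -1), 0), -1) = Pow(Add(Rational(-1, 335), 0), -1) = Pow(Rational(-1, 335), -1) = -335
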